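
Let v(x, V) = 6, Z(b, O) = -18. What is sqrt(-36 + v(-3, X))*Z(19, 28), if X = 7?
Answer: -18*I*sqrt(30) ≈ -98.59*I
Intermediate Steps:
sqrt(-36 + v(-3, X))*Z(19, 28) = sqrt(-36 + 6)*(-18) = sqrt(-30)*(-18) = (I*sqrt(30))*(-18) = -18*I*sqrt(30)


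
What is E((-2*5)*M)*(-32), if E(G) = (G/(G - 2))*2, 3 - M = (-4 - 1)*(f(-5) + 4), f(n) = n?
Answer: -640/9 ≈ -71.111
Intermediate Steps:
M = -2 (M = 3 - (-4 - 1)*(-5 + 4) = 3 - (-5)*(-1) = 3 - 1*5 = 3 - 5 = -2)
E(G) = 2*G/(-2 + G) (E(G) = (G/(-2 + G))*2 = 2*G/(-2 + G))
E((-2*5)*M)*(-32) = (2*(-2*5*(-2))/(-2 - 2*5*(-2)))*(-32) = (2*(-10*(-2))/(-2 - 10*(-2)))*(-32) = (2*20/(-2 + 20))*(-32) = (2*20/18)*(-32) = (2*20*(1/18))*(-32) = (20/9)*(-32) = -640/9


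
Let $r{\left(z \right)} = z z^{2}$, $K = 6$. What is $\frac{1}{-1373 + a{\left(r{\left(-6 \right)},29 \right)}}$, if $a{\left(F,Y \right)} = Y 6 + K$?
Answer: $- \frac{1}{1193} \approx -0.00083822$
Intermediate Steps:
$r{\left(z \right)} = z^{3}$
$a{\left(F,Y \right)} = 6 + 6 Y$ ($a{\left(F,Y \right)} = Y 6 + 6 = 6 Y + 6 = 6 + 6 Y$)
$\frac{1}{-1373 + a{\left(r{\left(-6 \right)},29 \right)}} = \frac{1}{-1373 + \left(6 + 6 \cdot 29\right)} = \frac{1}{-1373 + \left(6 + 174\right)} = \frac{1}{-1373 + 180} = \frac{1}{-1193} = - \frac{1}{1193}$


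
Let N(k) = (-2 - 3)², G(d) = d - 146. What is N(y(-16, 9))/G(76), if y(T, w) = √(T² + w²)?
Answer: -5/14 ≈ -0.35714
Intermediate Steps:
G(d) = -146 + d
N(k) = 25 (N(k) = (-5)² = 25)
N(y(-16, 9))/G(76) = 25/(-146 + 76) = 25/(-70) = 25*(-1/70) = -5/14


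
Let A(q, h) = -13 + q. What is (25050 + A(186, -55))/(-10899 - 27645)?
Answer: -2293/3504 ≈ -0.65440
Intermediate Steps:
(25050 + A(186, -55))/(-10899 - 27645) = (25050 + (-13 + 186))/(-10899 - 27645) = (25050 + 173)/(-38544) = 25223*(-1/38544) = -2293/3504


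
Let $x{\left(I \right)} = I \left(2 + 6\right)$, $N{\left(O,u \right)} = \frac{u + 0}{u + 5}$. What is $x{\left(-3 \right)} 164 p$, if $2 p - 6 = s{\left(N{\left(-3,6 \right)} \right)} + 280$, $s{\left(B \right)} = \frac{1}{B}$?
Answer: $-566456$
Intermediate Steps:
$N{\left(O,u \right)} = \frac{u}{5 + u}$
$x{\left(I \right)} = 8 I$ ($x{\left(I \right)} = I 8 = 8 I$)
$p = \frac{1727}{12}$ ($p = 3 + \frac{\frac{1}{6 \frac{1}{5 + 6}} + 280}{2} = 3 + \frac{\frac{1}{6 \cdot \frac{1}{11}} + 280}{2} = 3 + \frac{\frac{1}{\frac{6}{11}} + 280}{2} = 3 + \frac{\frac{11}{6} + 280}{2} = 3 + \frac{1}{2} \cdot \frac{1691}{6} = 3 + \frac{1691}{12} = \frac{1727}{12} \approx 143.92$)
$x{\left(-3 \right)} 164 p = 8 \left(-3\right) 164 \cdot \frac{1727}{12} = \left(-24\right) 164 \cdot \frac{1727}{12} = \left(-3936\right) \frac{1727}{12} = -566456$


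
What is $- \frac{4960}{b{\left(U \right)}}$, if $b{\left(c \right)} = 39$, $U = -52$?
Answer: $- \frac{4960}{39} \approx -127.18$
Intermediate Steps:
$- \frac{4960}{b{\left(U \right)}} = - \frac{4960}{39}$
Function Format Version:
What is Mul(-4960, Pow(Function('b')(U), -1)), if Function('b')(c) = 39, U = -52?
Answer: Rational(-4960, 39) ≈ -127.18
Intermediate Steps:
Mul(-4960, Pow(Function('b')(U), -1)) = Mul(-4960, Pow(39, -1)) = Mul(-4960, Rational(1, 39)) = Rational(-4960, 39)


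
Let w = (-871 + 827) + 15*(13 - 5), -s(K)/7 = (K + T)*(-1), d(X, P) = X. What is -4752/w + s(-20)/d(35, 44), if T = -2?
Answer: -6358/95 ≈ -66.926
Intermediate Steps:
s(K) = -14 + 7*K (s(K) = -7*(K - 2)*(-1) = -7*(-2 + K)*(-1) = -7*(2 - K) = -14 + 7*K)
w = 76 (w = -44 + 15*8 = -44 + 120 = 76)
-4752/w + s(-20)/d(35, 44) = -4752/76 + (-14 + 7*(-20))/35 = -4752*1/76 + (-14 - 140)*(1/35) = -1188/19 - 154*1/35 = -1188/19 - 22/5 = -6358/95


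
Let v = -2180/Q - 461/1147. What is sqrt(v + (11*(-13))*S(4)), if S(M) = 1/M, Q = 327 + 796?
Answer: I*sqrt(252809384407035)/2576162 ≈ 6.172*I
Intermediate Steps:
Q = 1123
S(M) = 1/M
v = -3018163/1288081 (v = -2180/1123 - 461/1147 = -3018163/1288081 ≈ -2.3431)
sqrt(v + (11*(-13))*S(4)) = sqrt(-3018163/1288081 + (11*(-13))/4) = sqrt(-3018163/1288081 - 143*1/4) = sqrt(-3018163/1288081 - 143/4) = sqrt(-196268235/5152324) = I*sqrt(252809384407035)/2576162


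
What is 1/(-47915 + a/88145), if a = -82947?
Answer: -88145/4223550622 ≈ -2.0870e-5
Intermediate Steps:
1/(-47915 + a/88145) = 1/(-47915 - 82947/88145) = 1/(-4223550622/88145) = -88145/4223550622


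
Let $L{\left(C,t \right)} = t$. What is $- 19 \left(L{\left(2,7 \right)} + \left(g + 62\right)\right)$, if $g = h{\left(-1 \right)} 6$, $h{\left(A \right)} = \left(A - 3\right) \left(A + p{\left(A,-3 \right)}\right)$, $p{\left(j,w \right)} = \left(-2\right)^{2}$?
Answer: $57$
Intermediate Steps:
$p{\left(j,w \right)} = 4$
$h{\left(A \right)} = \left(-3 + A\right) \left(4 + A\right)$ ($h{\left(A \right)} = \left(A - 3\right) \left(A + 4\right) = \left(-3 + A\right) \left(4 + A\right)$)
$g = -72$ ($g = \left(-12 - 1 + \left(-1\right)^{2}\right) 6 = \left(-12 - 1 + 1\right) 6 = \left(-12\right) 6 = -72$)
$- 19 \left(L{\left(2,7 \right)} + \left(g + 62\right)\right) = - 19 \left(7 + \left(-72 + 62\right)\right) = - 19 \left(7 - 10\right) = \left(-19\right) \left(-3\right) = 57$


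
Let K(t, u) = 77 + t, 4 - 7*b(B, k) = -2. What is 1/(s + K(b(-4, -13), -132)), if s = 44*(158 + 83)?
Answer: 7/74773 ≈ 9.3617e-5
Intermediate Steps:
b(B, k) = 6/7 (b(B, k) = 4/7 - 1/7*(-2) = 4/7 + 2/7 = 6/7)
s = 10604 (s = 44*241 = 10604)
1/(s + K(b(-4, -13), -132)) = 1/(10604 + (77 + 6/7)) = 1/(10604 + 545/7) = 1/(74773/7) = 7/74773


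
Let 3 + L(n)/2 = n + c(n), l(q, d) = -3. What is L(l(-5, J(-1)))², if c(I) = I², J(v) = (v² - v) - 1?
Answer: 36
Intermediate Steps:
J(v) = -1 + v² - v
L(n) = -6 + 2*n + 2*n² (L(n) = -6 + 2*(n + n²) = -6 + (2*n + 2*n²) = -6 + 2*n + 2*n²)
L(l(-5, J(-1)))² = (-6 + 2*(-3) + 2*(-3)²)² = (-6 - 6 + 2*9)² = (-6 - 6 + 18)² = 6² = 36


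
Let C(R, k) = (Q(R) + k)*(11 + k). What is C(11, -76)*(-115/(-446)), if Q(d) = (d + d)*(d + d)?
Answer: -1524900/223 ≈ -6838.1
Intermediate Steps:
Q(d) = 4*d² (Q(d) = (2*d)*(2*d) = 4*d²)
C(R, k) = (11 + k)*(k + 4*R²) (C(R, k) = (4*R² + k)*(11 + k) = (k + 4*R²)*(11 + k) = (11 + k)*(k + 4*R²))
C(11, -76)*(-115/(-446)) = ((-76)² + 11*(-76) + 44*11² + 4*(-76)*11²)*(-115/(-446)) = (5776 - 836 + 44*121 + 4*(-76)*121)*(-115*(-1/446)) = (5776 - 836 + 5324 - 36784)*(115/446) = -26520*115/446 = -1524900/223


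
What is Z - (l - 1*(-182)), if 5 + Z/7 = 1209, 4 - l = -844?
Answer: 7398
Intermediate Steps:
l = 848 (l = 4 - 1*(-844) = 4 + 844 = 848)
Z = 8428 (Z = -35 + 7*1209 = -35 + 8463 = 8428)
Z - (l - 1*(-182)) = 8428 - (848 - 1*(-182)) = 8428 - (848 + 182) = 8428 - 1*1030 = 8428 - 1030 = 7398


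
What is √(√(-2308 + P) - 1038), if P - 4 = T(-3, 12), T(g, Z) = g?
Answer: √(-1038 + I*√2307) ≈ 0.7452 + 32.227*I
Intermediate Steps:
P = 1 (P = 4 - 3 = 1)
√(√(-2308 + P) - 1038) = √(√(-2308 + 1) - 1038) = √(√(-2307) - 1038) = √(I*√2307 - 1038) = √(-1038 + I*√2307)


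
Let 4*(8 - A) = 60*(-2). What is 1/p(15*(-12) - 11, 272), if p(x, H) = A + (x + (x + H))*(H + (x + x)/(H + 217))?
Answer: -489/14570278 ≈ -3.3561e-5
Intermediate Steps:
A = 38 (A = 8 - 15*(-2) = 8 - ¼*(-120) = 8 + 30 = 38)
p(x, H) = 38 + (H + 2*x)*(H + 2*x/(217 + H)) (p(x, H) = 38 + (x + (x + H))*(H + (x + x)/(H + 217)) = 38 + (x + (H + x))*(H + (2*x)/(217 + H)) = 38 + (H + 2*x)*(H + 2*x/(217 + H)))
1/p(15*(-12) - 11, 272) = 1/((8246 + 272³ + 4*(15*(-12) - 11)² + 38*272 + 217*272² + 2*(15*(-12) - 11)*272² + 436*272*(15*(-12) - 11))/(217 + 272)) = 1/((8246 + 20123648 + 4*(-180 - 11)² + 10336 + 217*73984 + 2*(-180 - 11)*73984 + 436*272*(-180 - 11))/489) = 1/((8246 + 20123648 + 4*(-191)² + 10336 + 16054528 + 2*(-191)*73984 + 436*272*(-191))/489) = 1/((8246 + 20123648 + 4*36481 + 10336 + 16054528 - 28261888 - 22651072)/489) = 1/((8246 + 20123648 + 145924 + 10336 + 16054528 - 28261888 - 22651072)/489) = 1/((1/489)*(-14570278)) = 1/(-14570278/489) = -489/14570278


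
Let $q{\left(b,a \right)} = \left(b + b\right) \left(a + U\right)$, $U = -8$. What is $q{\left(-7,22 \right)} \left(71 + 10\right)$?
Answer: $-15876$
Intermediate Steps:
$q{\left(b,a \right)} = 2 b \left(-8 + a\right)$ ($q{\left(b,a \right)} = \left(b + b\right) \left(a - 8\right) = 2 b \left(-8 + a\right)$)
$q{\left(-7,22 \right)} \left(71 + 10\right) = 2 \left(-7\right) \left(-8 + 22\right) \left(71 + 10\right) = 2 \left(-7\right) 14 \cdot 81 = \left(-196\right) 81 = -15876$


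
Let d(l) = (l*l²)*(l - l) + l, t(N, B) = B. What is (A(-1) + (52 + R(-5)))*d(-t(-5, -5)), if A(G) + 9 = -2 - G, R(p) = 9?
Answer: 255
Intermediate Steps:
A(G) = -11 - G (A(G) = -9 + (-2 - G) = -11 - G)
d(l) = l (d(l) = l³*0 + l = 0 + l = l)
(A(-1) + (52 + R(-5)))*d(-t(-5, -5)) = ((-11 - 1*(-1)) + (52 + 9))*(-1*(-5)) = ((-11 + 1) + 61)*5 = (-10 + 61)*5 = 51*5 = 255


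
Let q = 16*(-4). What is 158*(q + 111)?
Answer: 7426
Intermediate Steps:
q = -64
158*(q + 111) = 158*(-64 + 111) = 158*47 = 7426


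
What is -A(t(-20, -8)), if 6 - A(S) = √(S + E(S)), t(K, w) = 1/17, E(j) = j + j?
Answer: -6 + √51/17 ≈ -5.5799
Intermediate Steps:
E(j) = 2*j
t(K, w) = 1/17
A(S) = 6 - √3*√S (A(S) = 6 - √(S + 2*S) = 6 - √(3*S) = 6 - √3*√S)
-A(t(-20, -8)) = -(6 - √3*√(1/17)) = -(6 - √3*√17/17) = -(6 - √51/17) = -6 + √51/17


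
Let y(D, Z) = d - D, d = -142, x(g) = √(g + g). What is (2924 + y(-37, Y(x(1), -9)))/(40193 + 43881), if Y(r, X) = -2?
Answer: 2819/84074 ≈ 0.033530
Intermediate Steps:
x(g) = √2*√g (x(g) = √(2*g) = √2*√g)
y(D, Z) = -142 - D
(2924 + y(-37, Y(x(1), -9)))/(40193 + 43881) = (2924 + (-142 - 1*(-37)))/(40193 + 43881) = (2924 + (-142 + 37))/84074 = (2924 - 105)*(1/84074) = 2819*(1/84074) = 2819/84074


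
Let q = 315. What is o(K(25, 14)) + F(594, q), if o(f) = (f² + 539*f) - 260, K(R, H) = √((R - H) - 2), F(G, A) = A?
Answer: 1681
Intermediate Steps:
K(R, H) = √(-2 + R - H)
o(f) = -260 + f² + 539*f
o(K(25, 14)) + F(594, q) = (-260 + (√(-2 + 25 - 1*14))² + 539*√(-2 + 25 - 1*14)) + 315 = (-260 + (√(-2 + 25 - 14))² + 539*√(-2 + 25 - 14)) + 315 = (-260 + (√9)² + 539*√9) + 315 = (-260 + 3² + 539*3) + 315 = (-260 + 9 + 1617) + 315 = 1366 + 315 = 1681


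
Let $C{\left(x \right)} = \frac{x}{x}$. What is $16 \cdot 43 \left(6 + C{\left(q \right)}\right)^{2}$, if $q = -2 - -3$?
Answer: $33712$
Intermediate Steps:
$q = 1$ ($q = -2 + 3 = 1$)
$C{\left(x \right)} = 1$
$16 \cdot 43 \left(6 + C{\left(q \right)}\right)^{2} = 16 \cdot 43 \left(6 + 1\right)^{2} = 688 \cdot 7^{2} = 688 \cdot 49 = 33712$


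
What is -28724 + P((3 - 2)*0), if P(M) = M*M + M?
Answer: -28724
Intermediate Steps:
P(M) = M + M² (P(M) = M² + M = M + M²)
-28724 + P((3 - 2)*0) = -28724 + ((3 - 2)*0)*(1 + (3 - 2)*0) = -28724 + (1*0)*(1 + 1*0) = -28724 + 0*(1 + 0) = -28724 + 0*1 = -28724 + 0 = -28724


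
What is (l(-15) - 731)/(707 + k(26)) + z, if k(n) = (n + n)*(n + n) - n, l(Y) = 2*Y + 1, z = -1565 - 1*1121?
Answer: -1818574/677 ≈ -2686.2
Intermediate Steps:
z = -2686 (z = -1565 - 1121 = -2686)
l(Y) = 1 + 2*Y
k(n) = -n + 4*n**2 (k(n) = (2*n)*(2*n) - n = 4*n**2 - n = -n + 4*n**2)
(l(-15) - 731)/(707 + k(26)) + z = ((1 + 2*(-15)) - 731)/(707 + 26*(-1 + 4*26)) - 2686 = ((1 - 30) - 731)/(707 + 26*(-1 + 104)) - 2686 = (-29 - 731)/(707 + 26*103) - 2686 = -760/(707 + 2678) - 2686 = -760/3385 - 2686 = -760*1/3385 - 2686 = -152/677 - 2686 = -1818574/677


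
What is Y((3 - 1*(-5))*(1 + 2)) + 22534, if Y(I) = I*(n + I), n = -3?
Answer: 23038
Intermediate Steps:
Y(I) = I*(-3 + I)
Y((3 - 1*(-5))*(1 + 2)) + 22534 = ((3 - 1*(-5))*(1 + 2))*(-3 + (3 - 1*(-5))*(1 + 2)) + 22534 = ((3 + 5)*3)*(-3 + (3 + 5)*3) + 22534 = (8*3)*(-3 + 8*3) + 22534 = 24*(-3 + 24) + 22534 = 24*21 + 22534 = 504 + 22534 = 23038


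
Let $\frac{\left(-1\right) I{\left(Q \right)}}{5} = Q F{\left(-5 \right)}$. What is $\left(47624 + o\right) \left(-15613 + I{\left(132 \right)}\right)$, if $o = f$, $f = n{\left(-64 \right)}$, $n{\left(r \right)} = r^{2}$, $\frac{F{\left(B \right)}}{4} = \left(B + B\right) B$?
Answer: $-7634544360$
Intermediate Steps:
$F{\left(B \right)} = 8 B^{2}$ ($F{\left(B \right)} = 4 \left(B + B\right) B = 4 \cdot 2 B B = 4 \cdot 2 B^{2} = 8 B^{2}$)
$I{\left(Q \right)} = - 1000 Q$ ($I{\left(Q \right)} = - 5 Q 8 \left(-5\right)^{2} = - 5 Q 8 \cdot 25 = - 5 Q 200 = - 5 \cdot 200 Q = - 1000 Q$)
$f = 4096$ ($f = \left(-64\right)^{2} = 4096$)
$o = 4096$
$\left(47624 + o\right) \left(-15613 + I{\left(132 \right)}\right) = \left(47624 + 4096\right) \left(-15613 - 132000\right) = 51720 \left(-15613 - 132000\right) = 51720 \left(-147613\right) = -7634544360$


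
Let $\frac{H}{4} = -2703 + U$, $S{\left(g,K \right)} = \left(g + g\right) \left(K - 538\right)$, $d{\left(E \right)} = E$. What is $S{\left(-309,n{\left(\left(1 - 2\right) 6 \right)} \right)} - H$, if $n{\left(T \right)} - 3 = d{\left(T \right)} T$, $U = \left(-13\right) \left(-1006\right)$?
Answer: $266882$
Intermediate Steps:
$U = 13078$
$n{\left(T \right)} = 3 + T^{2}$ ($n{\left(T \right)} = 3 + T T = 3 + T^{2}$)
$S{\left(g,K \right)} = 2 g \left(-538 + K\right)$
$H = 41500$ ($H = 4 \left(-2703 + 13078\right) = 4 \cdot 10375 = 41500$)
$S{\left(-309,n{\left(\left(1 - 2\right) 6 \right)} \right)} - H = 2 \left(-309\right) \left(-538 + \left(3 + \left(\left(1 - 2\right) 6\right)^{2}\right)\right) - 41500 = 2 \left(-309\right) \left(-538 + \left(3 + \left(\left(-1\right) 6\right)^{2}\right)\right) - 41500 = 2 \left(-309\right) \left(-538 + \left(3 + \left(-6\right)^{2}\right)\right) - 41500 = 2 \left(-309\right) \left(-538 + \left(3 + 36\right)\right) - 41500 = 2 \left(-309\right) \left(-538 + 39\right) - 41500 = 2 \left(-309\right) \left(-499\right) - 41500 = 308382 - 41500 = 266882$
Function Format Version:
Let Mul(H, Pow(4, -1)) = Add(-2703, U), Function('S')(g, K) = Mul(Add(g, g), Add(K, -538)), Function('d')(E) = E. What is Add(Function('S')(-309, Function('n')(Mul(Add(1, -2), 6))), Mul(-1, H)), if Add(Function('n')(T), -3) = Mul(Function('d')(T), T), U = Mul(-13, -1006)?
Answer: 266882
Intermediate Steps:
U = 13078
Function('n')(T) = Add(3, Pow(T, 2)) (Function('n')(T) = Add(3, Mul(T, T)) = Add(3, Pow(T, 2)))
Function('S')(g, K) = Mul(2, g, Add(-538, K)) (Function('S')(g, K) = Mul(Mul(2, g), Add(-538, K)) = Mul(2, g, Add(-538, K)))
H = 41500 (H = Mul(4, Add(-2703, 13078)) = Mul(4, 10375) = 41500)
Add(Function('S')(-309, Function('n')(Mul(Add(1, -2), 6))), Mul(-1, H)) = Add(Mul(2, -309, Add(-538, Add(3, Pow(Mul(Add(1, -2), 6), 2)))), Mul(-1, 41500)) = Add(Mul(2, -309, Add(-538, Add(3, Pow(Mul(-1, 6), 2)))), -41500) = Add(Mul(2, -309, Add(-538, Add(3, Pow(-6, 2)))), -41500) = Add(Mul(2, -309, Add(-538, Add(3, 36))), -41500) = Add(Mul(2, -309, Add(-538, 39)), -41500) = Add(Mul(2, -309, -499), -41500) = Add(308382, -41500) = 266882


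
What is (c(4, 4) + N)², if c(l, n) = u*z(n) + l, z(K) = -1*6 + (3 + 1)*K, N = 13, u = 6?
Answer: 5929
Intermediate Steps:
z(K) = -6 + 4*K
c(l, n) = -36 + l + 24*n (c(l, n) = 6*(-6 + 4*n) + l = (-36 + 24*n) + l = -36 + l + 24*n)
(c(4, 4) + N)² = ((-36 + 4 + 24*4) + 13)² = ((-36 + 4 + 96) + 13)² = (64 + 13)² = 77² = 5929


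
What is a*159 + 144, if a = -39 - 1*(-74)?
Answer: 5709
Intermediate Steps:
a = 35 (a = -39 + 74 = 35)
a*159 + 144 = 35*159 + 144 = 5565 + 144 = 5709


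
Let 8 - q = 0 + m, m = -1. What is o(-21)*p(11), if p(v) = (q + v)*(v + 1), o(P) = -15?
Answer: -3600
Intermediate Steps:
q = 9 (q = 8 - (0 - 1) = 8 - 1*(-1) = 8 + 1 = 9)
p(v) = (1 + v)*(9 + v) (p(v) = (9 + v)*(v + 1) = (9 + v)*(1 + v) = (1 + v)*(9 + v))
o(-21)*p(11) = -15*(9 + 11² + 10*11) = -15*(9 + 121 + 110) = -15*240 = -3600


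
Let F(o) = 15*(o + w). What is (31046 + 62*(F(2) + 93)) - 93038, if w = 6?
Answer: -48786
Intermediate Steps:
F(o) = 90 + 15*o (F(o) = 15*(o + 6) = 15*(6 + o) = 90 + 15*o)
(31046 + 62*(F(2) + 93)) - 93038 = (31046 + 62*((90 + 15*2) + 93)) - 93038 = (31046 + 62*((90 + 30) + 93)) - 93038 = (31046 + 62*(120 + 93)) - 93038 = (31046 + 62*213) - 93038 = (31046 + 13206) - 93038 = 44252 - 93038 = -48786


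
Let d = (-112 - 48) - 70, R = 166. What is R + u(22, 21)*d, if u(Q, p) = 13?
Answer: -2824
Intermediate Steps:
d = -230 (d = -160 - 70 = -230)
R + u(22, 21)*d = 166 + 13*(-230) = 166 - 2990 = -2824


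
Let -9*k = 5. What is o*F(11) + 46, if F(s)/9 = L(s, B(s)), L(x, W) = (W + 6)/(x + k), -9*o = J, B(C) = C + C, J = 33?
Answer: -1996/47 ≈ -42.468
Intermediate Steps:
k = -5/9 (k = -⅑*5 = -5/9 ≈ -0.55556)
B(C) = 2*C
o = -11/3 (o = -⅑*33 = -11/3 ≈ -3.6667)
L(x, W) = (6 + W)/(-5/9 + x) (L(x, W) = (W + 6)/(x - 5/9) = (6 + W)/(-5/9 + x))
F(s) = 81*(6 + 2*s)/(-5 + 9*s) (F(s) = 9*(9*(6 + 2*s)/(-5 + 9*s)) = 81*(6 + 2*s)/(-5 + 9*s))
o*F(11) + 46 = -594*(3 + 11)/(-5 + 9*11) + 46 = -594*14/(-5 + 99) + 46 = -594*14/94 + 46 = -11/3*1134/47 + 46 = -4158/47 + 46 = -1996/47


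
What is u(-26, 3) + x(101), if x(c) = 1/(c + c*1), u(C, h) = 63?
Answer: 12727/202 ≈ 63.005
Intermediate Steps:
x(c) = 1/(2*c) (x(c) = 1/(c + c) = 1/(2*c))
u(-26, 3) + x(101) = 63 + (½)/101 = 63 + (½)*(1/101) = 63 + 1/202 = 12727/202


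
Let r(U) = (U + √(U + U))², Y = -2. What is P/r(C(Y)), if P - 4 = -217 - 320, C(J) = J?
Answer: -533*I/8 ≈ -66.625*I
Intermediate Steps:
r(U) = (U + √2*√U)² (r(U) = (U + √(2*U))² = (U + √2*√U)²)
P = -533 (P = 4 + (-217 - 320) = 4 - 537 = -533)
P/r(C(Y)) = -533/(-2 + √2*√(-2))² = -533/(-2 + √2*(I*√2))² = -533/(-2 + 2*I)²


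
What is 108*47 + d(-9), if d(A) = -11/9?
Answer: 45673/9 ≈ 5074.8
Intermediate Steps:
d(A) = -11/9 (d(A) = -11*⅑ = -11/9)
108*47 + d(-9) = 108*47 - 11/9 = 5076 - 11/9 = 45673/9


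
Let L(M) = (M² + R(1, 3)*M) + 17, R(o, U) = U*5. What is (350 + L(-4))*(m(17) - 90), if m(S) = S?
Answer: -23579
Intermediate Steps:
R(o, U) = 5*U
L(M) = 17 + M² + 15*M (L(M) = (M² + (5*3)*M) + 17 = (M² + 15*M) + 17 = 17 + M² + 15*M)
(350 + L(-4))*(m(17) - 90) = (350 + (17 + (-4)² + 15*(-4)))*(17 - 90) = (350 + (17 + 16 - 60))*(-73) = (350 - 27)*(-73) = 323*(-73) = -23579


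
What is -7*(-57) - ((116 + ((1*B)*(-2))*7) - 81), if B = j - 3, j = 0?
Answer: 322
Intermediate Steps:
B = -3 (B = 0 - 3 = -3)
-7*(-57) - ((116 + ((1*B)*(-2))*7) - 81) = -7*(-57) - ((116 + ((1*(-3))*(-2))*7) - 81) = 399 - ((116 - 3*(-2)*7) - 81) = 399 - ((116 + 6*7) - 81) = 399 - ((116 + 42) - 81) = 399 - (158 - 81) = 399 - 1*77 = 399 - 77 = 322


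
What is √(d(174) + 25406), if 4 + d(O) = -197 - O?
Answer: √25031 ≈ 158.21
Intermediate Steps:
d(O) = -201 - O (d(O) = -4 + (-197 - O) = -201 - O)
√(d(174) + 25406) = √((-201 - 1*174) + 25406) = √((-201 - 174) + 25406) = √(-375 + 25406) = √25031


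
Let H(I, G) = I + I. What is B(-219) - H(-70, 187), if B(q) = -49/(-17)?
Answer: 2429/17 ≈ 142.88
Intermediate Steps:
B(q) = 49/17 (B(q) = -49*(-1/17) = 49/17)
H(I, G) = 2*I
B(-219) - H(-70, 187) = 49/17 - 2*(-70) = 49/17 - 1*(-140) = 49/17 + 140 = 2429/17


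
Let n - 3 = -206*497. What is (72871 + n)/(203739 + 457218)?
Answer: -9836/220319 ≈ -0.044644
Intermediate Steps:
n = -102379 (n = 3 - 206*497 = 3 - 102382 = -102379)
(72871 + n)/(203739 + 457218) = (72871 - 102379)/(203739 + 457218) = -29508/660957 = -29508*1/660957 = -9836/220319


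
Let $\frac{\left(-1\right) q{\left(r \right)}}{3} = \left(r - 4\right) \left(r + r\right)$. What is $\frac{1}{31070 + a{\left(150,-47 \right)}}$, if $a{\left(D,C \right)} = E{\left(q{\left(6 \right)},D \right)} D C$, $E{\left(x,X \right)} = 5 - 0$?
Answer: $- \frac{1}{4180} \approx -0.00023923$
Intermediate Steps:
$q{\left(r \right)} = - 6 r \left(-4 + r\right)$ ($q{\left(r \right)} = - 3 \left(r - 4\right) \left(r + r\right) = - 3 \left(-4 + r\right) 2 r = - 3 \cdot 2 r \left(-4 + r\right) = - 6 r \left(-4 + r\right)$)
$E{\left(x,X \right)} = 5$ ($E{\left(x,X \right)} = 5 + 0 = 5$)
$a{\left(D,C \right)} = 5 C D$ ($a{\left(D,C \right)} = 5 D C = 5 C D$)
$\frac{1}{31070 + a{\left(150,-47 \right)}} = \frac{1}{31070 + 5 \left(-47\right) 150} = \frac{1}{31070 - 35250} = \frac{1}{-4180} = - \frac{1}{4180}$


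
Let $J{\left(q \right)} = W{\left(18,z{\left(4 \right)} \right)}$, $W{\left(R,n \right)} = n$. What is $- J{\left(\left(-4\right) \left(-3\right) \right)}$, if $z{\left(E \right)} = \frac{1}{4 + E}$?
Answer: $- \frac{1}{8} \approx -0.125$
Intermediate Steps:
$J{\left(q \right)} = \frac{1}{8}$ ($J{\left(q \right)} = \frac{1}{4 + 4} = \frac{1}{8}$)
$- J{\left(\left(-4\right) \left(-3\right) \right)} = \left(-1\right) \frac{1}{8} = - \frac{1}{8}$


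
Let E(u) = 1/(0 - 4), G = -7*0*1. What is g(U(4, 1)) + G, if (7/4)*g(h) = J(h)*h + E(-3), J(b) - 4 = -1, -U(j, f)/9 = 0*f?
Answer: -⅐ ≈ -0.14286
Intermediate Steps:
U(j, f) = 0 (U(j, f) = -0*f = -9*0 = 0)
G = 0 (G = 0*1 = 0)
J(b) = 3 (J(b) = 4 - 1 = 3)
E(u) = -¼ (E(u) = 1/(-4) = -¼)
g(h) = -⅐ + 12*h/7 (g(h) = 4*(3*h - ¼)/7 = 4*(-¼ + 3*h)/7 = -⅐ + 12*h/7)
g(U(4, 1)) + G = (-⅐ + (12/7)*0) + 0 = (-⅐ + 0) + 0 = -⅐ + 0 = -⅐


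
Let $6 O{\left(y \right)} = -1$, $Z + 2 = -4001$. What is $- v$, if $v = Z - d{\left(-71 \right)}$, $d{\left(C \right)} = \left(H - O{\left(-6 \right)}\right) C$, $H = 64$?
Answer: $- \frac{3317}{6} \approx -552.83$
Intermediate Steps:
$Z = -4003$ ($Z = -2 - 4001 = -4003$)
$O{\left(y \right)} = - \frac{1}{6}$ ($O{\left(y \right)} = \frac{1}{6} \left(-1\right) = - \frac{1}{6}$)
$d{\left(C \right)} = \frac{385 C}{6}$ ($d{\left(C \right)} = \left(64 - - \frac{1}{6}\right) C = \left(64 + \frac{1}{6}\right) C = \frac{385 C}{6}$)
$v = \frac{3317}{6}$ ($v = -4003 - \frac{385}{6} \left(-71\right) = -4003 - - \frac{27335}{6} = -4003 + \frac{27335}{6} = \frac{3317}{6} \approx 552.83$)
$- v = \left(-1\right) \frac{3317}{6} = - \frac{3317}{6}$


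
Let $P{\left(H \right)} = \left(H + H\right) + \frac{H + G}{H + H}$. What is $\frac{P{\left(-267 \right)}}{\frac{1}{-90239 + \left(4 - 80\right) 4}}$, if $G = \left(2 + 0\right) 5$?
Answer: $\frac{8598536719}{178} \approx 4.8306 \cdot 10^{7}$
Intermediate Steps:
$G = 10$ ($G = 2 \cdot 5 = 10$)
$P{\left(H \right)} = 2 H + \frac{10 + H}{2 H}$ ($P{\left(H \right)} = \left(H + H\right) + \frac{H + 10}{H + H} = 2 H + \frac{10 + H}{2 H}$)
$\frac{P{\left(-267 \right)}}{\frac{1}{-90239 + \left(4 - 80\right) 4}} = \frac{\frac{1}{2} + 2 \left(-267\right) + \frac{5}{-267}}{\frac{1}{-90239 + \left(4 - 80\right) 4}} = \frac{\frac{1}{2} - 534 + 5 \left(- \frac{1}{267}\right)}{\frac{1}{-90239 - 304}} = \frac{\frac{1}{2} - 534 - \frac{5}{267}}{\frac{1}{-90239 - 304}} = - \frac{284899}{534 \frac{1}{-90543}} = - \frac{284899}{534 \left(- \frac{1}{90543}\right)} = \left(- \frac{284899}{534}\right) \left(-90543\right) = \frac{8598536719}{178}$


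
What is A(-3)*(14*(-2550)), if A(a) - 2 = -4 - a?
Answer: -35700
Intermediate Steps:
A(a) = -2 - a (A(a) = 2 + (-4 - a) = -2 - a)
A(-3)*(14*(-2550)) = (-2 - 1*(-3))*(14*(-2550)) = (-2 + 3)*(-35700) = 1*(-35700) = -35700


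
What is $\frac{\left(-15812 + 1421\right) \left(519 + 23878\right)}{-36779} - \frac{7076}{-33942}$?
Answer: $\frac{5958601163519}{624176409} \approx 9546.3$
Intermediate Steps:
$\frac{\left(-15812 + 1421\right) \left(519 + 23878\right)}{-36779} - \frac{7076}{-33942} = \left(-14391\right) 24397 \left(- \frac{1}{36779}\right) - - \frac{3538}{16971} = \left(-351097227\right) \left(- \frac{1}{36779}\right) + \frac{3538}{16971} = \frac{351097227}{36779} + \frac{3538}{16971} = \frac{5958601163519}{624176409}$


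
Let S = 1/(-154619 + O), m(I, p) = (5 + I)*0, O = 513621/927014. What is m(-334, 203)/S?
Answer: 0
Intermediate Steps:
O = 513621/927014 (O = 513621*(1/927014) = 513621/927014 ≈ 0.55406)
m(I, p) = 0
S = -927014/143333464045 (S = 1/(-154619 + 513621/927014) = 1/(-143333464045/927014) = -927014/143333464045 ≈ -6.4675e-6)
m(-334, 203)/S = 0/(-927014/143333464045) = 0*(-143333464045/927014) = 0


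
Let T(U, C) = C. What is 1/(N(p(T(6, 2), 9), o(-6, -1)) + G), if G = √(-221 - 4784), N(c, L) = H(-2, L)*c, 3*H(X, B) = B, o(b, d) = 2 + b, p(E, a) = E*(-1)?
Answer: 24/45109 - 9*I*√5005/45109 ≈ 0.00053205 - 0.014115*I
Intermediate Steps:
p(E, a) = -E
H(X, B) = B/3
N(c, L) = L*c/3 (N(c, L) = (L/3)*c = L*c/3)
G = I*√5005 (G = √(-5005) = I*√5005 ≈ 70.746*I)
1/(N(p(T(6, 2), 9), o(-6, -1)) + G) = 1/((2 - 6)*(-1*2)/3 + I*√5005) = 1/((⅓)*(-4)*(-2) + I*√5005) = 1/(8/3 + I*√5005)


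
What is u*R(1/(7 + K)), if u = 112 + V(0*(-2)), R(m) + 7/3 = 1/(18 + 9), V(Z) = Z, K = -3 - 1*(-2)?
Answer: -6944/27 ≈ -257.19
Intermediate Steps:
K = -1 (K = -3 + 2 = -1)
R(m) = -62/27 (R(m) = -7/3 + 1/(18 + 9) = -7/3 + 1/27 = -62/27)
u = 112 (u = 112 + 0*(-2) = 112 + 0 = 112)
u*R(1/(7 + K)) = 112*(-62/27) = -6944/27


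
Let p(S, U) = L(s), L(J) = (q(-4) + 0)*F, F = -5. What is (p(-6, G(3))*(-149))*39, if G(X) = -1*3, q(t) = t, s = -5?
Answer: -116220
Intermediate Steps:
G(X) = -3
L(J) = 20 (L(J) = (-4 + 0)*(-5) = -4*(-5) = 20)
p(S, U) = 20
(p(-6, G(3))*(-149))*39 = (20*(-149))*39 = -2980*39 = -116220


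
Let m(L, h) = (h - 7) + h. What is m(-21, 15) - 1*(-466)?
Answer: 489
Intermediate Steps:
m(L, h) = -7 + 2*h (m(L, h) = (-7 + h) + h = -7 + 2*h)
m(-21, 15) - 1*(-466) = (-7 + 2*15) - 1*(-466) = (-7 + 30) + 466 = 23 + 466 = 489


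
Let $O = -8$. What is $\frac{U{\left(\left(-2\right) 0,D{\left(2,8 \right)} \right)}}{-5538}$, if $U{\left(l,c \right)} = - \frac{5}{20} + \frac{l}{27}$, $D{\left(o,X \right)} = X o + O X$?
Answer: $\frac{1}{22152} \approx 4.5143 \cdot 10^{-5}$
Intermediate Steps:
$D{\left(o,X \right)} = - 8 X + X o$ ($D{\left(o,X \right)} = X o - 8 X = - 8 X + X o$)
$U{\left(l,c \right)} = - \frac{1}{4} + \frac{l}{27}$ ($U{\left(l,c \right)} = \left(-5\right) \frac{1}{20} + l \frac{1}{27} = - \frac{1}{4} + \frac{l}{27}$)
$\frac{U{\left(\left(-2\right) 0,D{\left(2,8 \right)} \right)}}{-5538} = \frac{- \frac{1}{4} + \frac{\left(-2\right) 0}{27}}{-5538} = \left(- \frac{1}{4} + \frac{1}{27} \cdot 0\right) \left(- \frac{1}{5538}\right) = \left(- \frac{1}{4} + 0\right) \left(- \frac{1}{5538}\right) = \left(- \frac{1}{4}\right) \left(- \frac{1}{5538}\right) = \frac{1}{22152}$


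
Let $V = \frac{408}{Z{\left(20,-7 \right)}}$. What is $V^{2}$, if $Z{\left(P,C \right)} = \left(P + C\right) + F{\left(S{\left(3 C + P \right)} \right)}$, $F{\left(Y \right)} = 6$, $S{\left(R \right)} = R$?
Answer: $\frac{166464}{361} \approx 461.12$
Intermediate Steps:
$Z{\left(P,C \right)} = 6 + C + P$ ($Z{\left(P,C \right)} = \left(P + C\right) + 6 = \left(C + P\right) + 6 = 6 + C + P$)
$V = \frac{408}{19}$ ($V = \frac{408}{6 - 7 + 20} = \frac{408}{19} \approx 21.474$)
$V^{2} = \left(\frac{408}{19}\right)^{2} = \frac{166464}{361}$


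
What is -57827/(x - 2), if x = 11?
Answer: -57827/9 ≈ -6425.2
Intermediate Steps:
-57827/(x - 2) = -57827/(11 - 2) = -57827/9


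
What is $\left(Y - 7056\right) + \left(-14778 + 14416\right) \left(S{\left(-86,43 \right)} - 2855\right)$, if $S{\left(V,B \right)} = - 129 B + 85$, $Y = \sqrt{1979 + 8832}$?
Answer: $3003698 + \sqrt{10811} \approx 3.0038 \cdot 10^{6}$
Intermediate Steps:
$Y = \sqrt{10811} \approx 103.98$
$S{\left(V,B \right)} = 85 - 129 B$
$\left(Y - 7056\right) + \left(-14778 + 14416\right) \left(S{\left(-86,43 \right)} - 2855\right) = \left(\sqrt{10811} - 7056\right) + \left(-14778 + 14416\right) \left(\left(85 - 5547\right) - 2855\right) = \left(-7056 + \sqrt{10811}\right) - 362 \left(\left(85 - 5547\right) - 2855\right) = \left(-7056 + \sqrt{10811}\right) - 362 \left(-5462 - 2855\right) = \left(-7056 + \sqrt{10811}\right) - -3010754 = \left(-7056 + \sqrt{10811}\right) + 3010754 = 3003698 + \sqrt{10811}$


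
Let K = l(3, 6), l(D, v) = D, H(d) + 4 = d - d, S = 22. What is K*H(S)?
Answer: -12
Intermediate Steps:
H(d) = -4 (H(d) = -4 + (d - d) = -4 + 0 = -4)
K = 3
K*H(S) = 3*(-4) = -12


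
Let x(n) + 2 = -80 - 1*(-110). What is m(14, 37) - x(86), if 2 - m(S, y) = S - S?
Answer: -26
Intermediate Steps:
x(n) = 28 (x(n) = -2 + (-80 - 1*(-110)) = -2 + (-80 + 110) = -2 + 30 = 28)
m(S, y) = 2 (m(S, y) = 2 - (S - S) = 2 - 1*0 = 2 + 0 = 2)
m(14, 37) - x(86) = 2 - 1*28 = 2 - 28 = -26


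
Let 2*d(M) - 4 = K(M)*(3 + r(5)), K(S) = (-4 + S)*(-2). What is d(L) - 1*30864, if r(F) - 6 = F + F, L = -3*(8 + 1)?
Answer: -30273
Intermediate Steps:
L = -27 (L = -3*9 = -27)
K(S) = 8 - 2*S
r(F) = 6 + 2*F (r(F) = 6 + (F + F) = 6 + 2*F)
d(M) = 78 - 19*M (d(M) = 2 + ((8 - 2*M)*(3 + (6 + 2*5)))/2 = 2 + ((8 - 2*M)*(3 + (6 + 10)))/2 = 2 + ((8 - 2*M)*(3 + 16))/2 = 2 + ((8 - 2*M)*19)/2 = 2 + (152 - 38*M)/2 = 2 + (76 - 19*M) = 78 - 19*M)
d(L) - 1*30864 = (78 - 19*(-27)) - 1*30864 = (78 + 513) - 30864 = 591 - 30864 = -30273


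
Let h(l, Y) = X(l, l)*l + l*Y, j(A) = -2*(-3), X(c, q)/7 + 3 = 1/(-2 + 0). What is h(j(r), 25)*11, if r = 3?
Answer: 33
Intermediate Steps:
X(c, q) = -49/2 (X(c, q) = -21 + 7/(-2 + 0) = -21 + 7/(-2) = -21 + 7*(-½) = -21 - 7/2 = -49/2)
j(A) = 6
h(l, Y) = -49*l/2 + Y*l (h(l, Y) = -49*l/2 + l*Y = -49*l/2 + Y*l)
h(j(r), 25)*11 = ((½)*6*(-49 + 2*25))*11 = ((½)*6*(-49 + 50))*11 = ((½)*6*1)*11 = 3*11 = 33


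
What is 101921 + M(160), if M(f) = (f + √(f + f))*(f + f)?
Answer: 153121 + 2560*√5 ≈ 1.5885e+5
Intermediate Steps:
M(f) = 2*f*(f + √2*√f) (M(f) = (f + √(2*f))*(2*f) = (f + √2*√f)*(2*f) = 2*f*(f + √2*√f))
101921 + M(160) = 101921 + (2*160² + 2*√2*160^(3/2)) = 101921 + (2*25600 + 2*√2*(640*√10)) = 101921 + (51200 + 2560*√5) = 153121 + 2560*√5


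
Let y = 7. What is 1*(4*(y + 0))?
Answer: 28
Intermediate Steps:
1*(4*(y + 0)) = 1*(4*(7 + 0)) = 1*(4*7) = 1*28 = 28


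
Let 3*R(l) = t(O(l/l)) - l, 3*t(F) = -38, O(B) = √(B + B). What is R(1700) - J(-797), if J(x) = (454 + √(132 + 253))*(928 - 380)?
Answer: -2244266/9 - 548*√385 ≈ -2.6012e+5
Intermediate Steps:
O(B) = √2*√B (O(B) = √(2*B) = √2*√B)
t(F) = -38/3 (t(F) = (⅓)*(-38) = -38/3)
R(l) = -38/9 - l/3 (R(l) = (-38/3 - l)/3 = -38/9 - l/3)
J(x) = 248792 + 548*√385 (J(x) = (454 + √385)*548 = 248792 + 548*√385)
R(1700) - J(-797) = (-38/9 - ⅓*1700) - (248792 + 548*√385) = (-38/9 - 1700/3) + (-248792 - 548*√385) = -5138/9 + (-248792 - 548*√385) = -2244266/9 - 548*√385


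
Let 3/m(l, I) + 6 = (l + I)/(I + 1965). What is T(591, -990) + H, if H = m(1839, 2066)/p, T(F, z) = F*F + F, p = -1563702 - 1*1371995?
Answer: 20830983824492397/59538870857 ≈ 3.4987e+5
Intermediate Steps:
p = -2935697 (p = -1563702 - 1371995 = -2935697)
m(l, I) = 3/(-6 + (I + l)/(1965 + I)) (m(l, I) = 3/(-6 + (l + I)/(I + 1965)) = 3/(-6 + (I + l)/(1965 + I)))
T(F, z) = F + F² (T(F, z) = F² + F = F + F²)
H = 12093/59538870857 (H = (3*(1965 + 2066)/(-11790 + 1839 - 5*2066))/(-2935697) = (3*4031/(-11790 + 1839 - 10330))*(-1/2935697) = (3*4031/(-20281))*(-1/2935697) = (3*(-1/20281)*4031)*(-1/2935697) = -12093/20281*(-1/2935697) = 12093/59538870857 ≈ 2.0311e-7)
T(591, -990) + H = 591*(1 + 591) + 12093/59538870857 = 591*592 + 12093/59538870857 = 349872 + 12093/59538870857 = 20830983824492397/59538870857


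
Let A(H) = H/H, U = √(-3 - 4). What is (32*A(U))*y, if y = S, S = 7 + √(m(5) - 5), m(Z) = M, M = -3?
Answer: 224 + 64*I*√2 ≈ 224.0 + 90.51*I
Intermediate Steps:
m(Z) = -3
U = I*√7 (U = √(-7) = I*√7 ≈ 2.6458*I)
A(H) = 1
S = 7 + 2*I*√2 (S = 7 + √(-3 - 5) = 7 + √(-8) = 7 + 2*I*√2 ≈ 7.0 + 2.8284*I)
y = 7 + 2*I*√2 ≈ 7.0 + 2.8284*I
(32*A(U))*y = (32*1)*(7 + 2*I*√2) = 32*(7 + 2*I*√2) = 224 + 64*I*√2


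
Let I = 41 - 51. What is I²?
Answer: 100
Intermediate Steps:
I = -10
I² = (-10)² = 100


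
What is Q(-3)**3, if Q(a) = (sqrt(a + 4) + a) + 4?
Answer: 8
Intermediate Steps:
Q(a) = 4 + a + sqrt(4 + a) (Q(a) = (sqrt(4 + a) + a) + 4 = (a + sqrt(4 + a)) + 4 = 4 + a + sqrt(4 + a))
Q(-3)**3 = (4 - 3 + sqrt(4 - 3))**3 = (4 - 3 + sqrt(1))**3 = (4 - 3 + 1)**3 = 2**3 = 8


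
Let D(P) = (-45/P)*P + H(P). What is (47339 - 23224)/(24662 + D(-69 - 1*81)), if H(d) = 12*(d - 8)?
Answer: 24115/22721 ≈ 1.0614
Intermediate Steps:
H(d) = -96 + 12*d (H(d) = 12*(-8 + d) = -96 + 12*d)
D(P) = -141 + 12*P (D(P) = (-45/P)*P + (-96 + 12*P) = -45 + (-96 + 12*P) = -141 + 12*P)
(47339 - 23224)/(24662 + D(-69 - 1*81)) = (47339 - 23224)/(24662 + (-141 + 12*(-69 - 1*81))) = 24115/(24662 + (-141 + 12*(-69 - 81))) = 24115/(24662 + (-141 + 12*(-150))) = 24115/(24662 + (-141 - 1800)) = 24115/(24662 - 1941) = 24115/22721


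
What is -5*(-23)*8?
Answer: 920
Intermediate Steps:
-5*(-23)*8 = 115*8 = 920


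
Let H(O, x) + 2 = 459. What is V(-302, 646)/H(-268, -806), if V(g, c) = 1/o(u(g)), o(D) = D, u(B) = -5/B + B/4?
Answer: -151/5208886 ≈ -2.8989e-5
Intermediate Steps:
H(O, x) = 457 (H(O, x) = -2 + 459 = 457)
u(B) = -5/B + B/4 (u(B) = -5/B + B*(1/4) = -5/B + B/4)
V(g, c) = 1/(-5/g + g/4)
V(-302, 646)/H(-268, -806) = (4*(-302)/(-20 + (-302)**2))/457 = (4*(-302)/(-20 + 91204))*(1/457) = (4*(-302)/91184)*(1/457) = (4*(-302)*(1/91184))*(1/457) = -151/11398*1/457 = -151/5208886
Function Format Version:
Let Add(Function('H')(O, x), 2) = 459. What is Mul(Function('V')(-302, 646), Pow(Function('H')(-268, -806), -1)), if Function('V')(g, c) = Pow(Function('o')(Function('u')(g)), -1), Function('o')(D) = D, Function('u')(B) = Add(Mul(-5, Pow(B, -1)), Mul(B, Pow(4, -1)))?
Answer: Rational(-151, 5208886) ≈ -2.8989e-5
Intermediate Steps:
Function('H')(O, x) = 457 (Function('H')(O, x) = Add(-2, 459) = 457)
Function('u')(B) = Add(Mul(-5, Pow(B, -1)), Mul(Rational(1, 4), B)) (Function('u')(B) = Add(Mul(-5, Pow(B, -1)), Mul(B, Rational(1, 4))) = Add(Mul(-5, Pow(B, -1)), Mul(Rational(1, 4), B)))
Function('V')(g, c) = Pow(Add(Mul(-5, Pow(g, -1)), Mul(Rational(1, 4), g)), -1)
Mul(Function('V')(-302, 646), Pow(Function('H')(-268, -806), -1)) = Mul(Mul(4, -302, Pow(Add(-20, Pow(-302, 2)), -1)), Pow(457, -1)) = Mul(Mul(4, -302, Pow(Add(-20, 91204), -1)), Rational(1, 457)) = Mul(Mul(4, -302, Pow(91184, -1)), Rational(1, 457)) = Mul(Mul(4, -302, Rational(1, 91184)), Rational(1, 457)) = Mul(Rational(-151, 11398), Rational(1, 457)) = Rational(-151, 5208886)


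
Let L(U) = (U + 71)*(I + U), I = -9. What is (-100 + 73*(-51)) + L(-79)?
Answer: -3119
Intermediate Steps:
L(U) = (-9 + U)*(71 + U) (L(U) = (U + 71)*(-9 + U) = (71 + U)*(-9 + U) = (-9 + U)*(71 + U))
(-100 + 73*(-51)) + L(-79) = (-100 + 73*(-51)) + (-639 + (-79)² + 62*(-79)) = (-100 - 3723) + (-639 + 6241 - 4898) = -3823 + 704 = -3119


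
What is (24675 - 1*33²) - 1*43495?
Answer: -19909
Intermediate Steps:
(24675 - 1*33²) - 1*43495 = (24675 - 1*1089) - 43495 = (24675 - 1089) - 43495 = 23586 - 43495 = -19909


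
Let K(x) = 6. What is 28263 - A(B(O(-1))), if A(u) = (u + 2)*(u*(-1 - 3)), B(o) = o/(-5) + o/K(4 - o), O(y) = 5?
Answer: 254356/9 ≈ 28262.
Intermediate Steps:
B(o) = -o/30 (B(o) = o/(-5) + o/6 = o*(-⅕) + o*(⅙) = -o/5 + o/6 = -o/30)
A(u) = -4*u*(2 + u) (A(u) = (2 + u)*(u*(-4)) = (2 + u)*(-4*u) = -4*u*(2 + u))
28263 - A(B(O(-1))) = 28263 - (-4)*(-1/30*5)*(2 - 1/30*5) = 28263 - (-4)*(-1)*(2 - ⅙)/6 = 28263 - (-4)*(-1)*11/(6*6) = 28263 - 1*11/9 = 28263 - 11/9 = 254356/9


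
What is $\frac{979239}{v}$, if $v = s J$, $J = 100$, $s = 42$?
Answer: $\frac{326413}{1400} \approx 233.15$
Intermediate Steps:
$v = 4200$ ($v = 42 \cdot 100 = 4200$)
$\frac{979239}{v} = \frac{979239}{4200} = 979239 \cdot \frac{1}{4200} = \frac{326413}{1400}$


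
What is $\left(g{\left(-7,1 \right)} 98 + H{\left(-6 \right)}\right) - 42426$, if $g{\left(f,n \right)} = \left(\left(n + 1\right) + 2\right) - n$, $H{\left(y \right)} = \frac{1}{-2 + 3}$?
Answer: $-42131$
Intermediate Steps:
$H{\left(y \right)} = 1$ ($H{\left(y \right)} = 1^{-1} = 1$)
$g{\left(f,n \right)} = 3$ ($g{\left(f,n \right)} = \left(\left(1 + n\right) + 2\right) - n = \left(3 + n\right) - n = 3$)
$\left(g{\left(-7,1 \right)} 98 + H{\left(-6 \right)}\right) - 42426 = \left(3 \cdot 98 + 1\right) - 42426 = \left(294 + 1\right) - 42426 = 295 - 42426 = -42131$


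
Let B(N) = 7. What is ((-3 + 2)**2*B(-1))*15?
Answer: 105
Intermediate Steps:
((-3 + 2)**2*B(-1))*15 = ((-3 + 2)**2*7)*15 = ((-1)**2*7)*15 = (1*7)*15 = 7*15 = 105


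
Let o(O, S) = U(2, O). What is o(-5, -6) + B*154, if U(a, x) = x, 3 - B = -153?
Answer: 24019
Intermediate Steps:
B = 156 (B = 3 - 1*(-153) = 3 + 153 = 156)
o(O, S) = O
o(-5, -6) + B*154 = -5 + 156*154 = -5 + 24024 = 24019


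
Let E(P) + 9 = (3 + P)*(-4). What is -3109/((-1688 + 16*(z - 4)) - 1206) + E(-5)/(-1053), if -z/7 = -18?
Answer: 1091573/330642 ≈ 3.3014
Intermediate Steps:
z = 126 (z = -7*(-18) = 126)
E(P) = -21 - 4*P (E(P) = -9 + (3 + P)*(-4) = -9 + (-12 - 4*P) = -21 - 4*P)
-3109/((-1688 + 16*(z - 4)) - 1206) + E(-5)/(-1053) = -3109/((-1688 + 16*(126 - 4)) - 1206) + (-21 - 4*(-5))/(-1053) = -3109/((-1688 + 16*122) - 1206) + (-21 + 20)*(-1/1053) = -3109/((-1688 + 1952) - 1206) - 1*(-1/1053) = -3109/(264 - 1206) + 1/1053 = -3109/(-942) + 1/1053 = -3109*(-1/942) + 1/1053 = 3109/942 + 1/1053 = 1091573/330642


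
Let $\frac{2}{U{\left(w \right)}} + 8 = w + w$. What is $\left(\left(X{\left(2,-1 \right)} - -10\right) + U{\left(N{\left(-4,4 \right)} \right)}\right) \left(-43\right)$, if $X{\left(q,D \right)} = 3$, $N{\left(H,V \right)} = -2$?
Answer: $- \frac{3311}{6} \approx -551.83$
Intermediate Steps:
$U{\left(w \right)} = \frac{2}{-8 + 2 w}$ ($U{\left(w \right)} = \frac{2}{-8 + \left(w + w\right)} = \frac{2}{-8 + 2 w}$)
$\left(\left(X{\left(2,-1 \right)} - -10\right) + U{\left(N{\left(-4,4 \right)} \right)}\right) \left(-43\right) = \left(\left(3 - -10\right) + \frac{1}{-4 - 2}\right) \left(-43\right) = \left(\left(3 + 10\right) + \frac{1}{-6}\right) \left(-43\right) = \left(13 - \frac{1}{6}\right) \left(-43\right) = \frac{77}{6} \left(-43\right) = - \frac{3311}{6}$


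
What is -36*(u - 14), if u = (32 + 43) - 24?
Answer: -1332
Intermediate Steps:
u = 51 (u = 75 - 24 = 51)
-36*(u - 14) = -36*(51 - 14) = -36*37 = -1332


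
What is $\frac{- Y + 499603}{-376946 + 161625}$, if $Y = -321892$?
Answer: $- \frac{821495}{215321} \approx -3.8152$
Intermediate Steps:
$\frac{- Y + 499603}{-376946 + 161625} = \frac{\left(-1\right) \left(-321892\right) + 499603}{-376946 + 161625} = \frac{321892 + 499603}{-215321} = 821495 \left(- \frac{1}{215321}\right) = - \frac{821495}{215321}$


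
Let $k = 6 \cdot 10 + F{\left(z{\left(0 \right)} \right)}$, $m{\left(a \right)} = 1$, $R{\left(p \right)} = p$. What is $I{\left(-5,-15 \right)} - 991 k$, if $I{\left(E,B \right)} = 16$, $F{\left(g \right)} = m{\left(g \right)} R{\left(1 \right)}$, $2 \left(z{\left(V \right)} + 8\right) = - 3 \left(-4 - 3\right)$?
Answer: $-60435$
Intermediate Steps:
$z{\left(V \right)} = \frac{5}{2}$ ($z{\left(V \right)} = -8 + \frac{\left(-3\right) \left(-4 - 3\right)}{2} = -8 + \frac{\left(-3\right) \left(-7\right)}{2} = -8 + \frac{1}{2} \cdot 21 = -8 + \frac{21}{2} = \frac{5}{2}$)
$F{\left(g \right)} = 1$ ($F{\left(g \right)} = 1 \cdot 1 = 1$)
$k = 61$ ($k = 6 \cdot 10 + 1 = 60 + 1 = 61$)
$I{\left(-5,-15 \right)} - 991 k = 16 - 60451 = -60435$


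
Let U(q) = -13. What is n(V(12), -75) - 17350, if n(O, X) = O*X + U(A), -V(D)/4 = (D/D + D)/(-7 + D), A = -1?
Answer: -16583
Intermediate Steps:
V(D) = -4*(1 + D)/(-7 + D) (V(D) = -4*(D/D + D)/(-7 + D) = -4*(1 + D)/(-7 + D))
n(O, X) = -13 + O*X (n(O, X) = O*X - 13 = -13 + O*X)
n(V(12), -75) - 17350 = (-13 + (4*(-1 - 1*12)/(-7 + 12))*(-75)) - 17350 = (-13 + (4*(-1 - 12)/5)*(-75)) - 17350 = (-13 + (4*(⅕)*(-13))*(-75)) - 17350 = (-13 - 52/5*(-75)) - 17350 = (-13 + 780) - 17350 = 767 - 17350 = -16583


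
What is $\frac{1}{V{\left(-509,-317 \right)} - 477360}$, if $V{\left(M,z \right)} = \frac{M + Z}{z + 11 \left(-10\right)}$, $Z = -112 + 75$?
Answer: $- \frac{61}{29118882} \approx -2.0949 \cdot 10^{-6}$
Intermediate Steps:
$Z = -37$
$V{\left(M,z \right)} = \frac{-37 + M}{-110 + z}$ ($V{\left(M,z \right)} = \frac{M - 37}{z + 11 \left(-10\right)} = \frac{-37 + M}{z - 110} = \frac{-37 + M}{-110 + z}$)
$\frac{1}{V{\left(-509,-317 \right)} - 477360} = \frac{1}{\frac{-37 - 509}{-110 - 317} - 477360} = \frac{1}{\frac{1}{-427} \left(-546\right) - 477360} = \frac{1}{\left(- \frac{1}{427}\right) \left(-546\right) - 477360} = \frac{1}{\frac{78}{61} - 477360} = \frac{1}{- \frac{29118882}{61}} = - \frac{61}{29118882}$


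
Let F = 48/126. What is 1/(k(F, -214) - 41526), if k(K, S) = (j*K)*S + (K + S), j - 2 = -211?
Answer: -7/172908 ≈ -4.0484e-5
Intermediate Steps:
j = -209 (j = 2 - 211 = -209)
F = 8/21 (F = 48*(1/126) = 8/21 ≈ 0.38095)
k(K, S) = K + S - 209*K*S (k(K, S) = (-209*K)*S + (K + S) = -209*K*S + (K + S) = K + S - 209*K*S)
1/(k(F, -214) - 41526) = 1/((8/21 - 214 - 209*8/21*(-214)) - 41526) = 1/((8/21 - 214 + 357808/21) - 41526) = 1/(117774/7 - 41526) = 1/(-172908/7) = -7/172908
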